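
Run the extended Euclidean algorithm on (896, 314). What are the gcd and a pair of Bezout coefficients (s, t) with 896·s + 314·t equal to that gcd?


Euclidean algorithm on (896, 314) — divide until remainder is 0:
  896 = 2 · 314 + 268
  314 = 1 · 268 + 46
  268 = 5 · 46 + 38
  46 = 1 · 38 + 8
  38 = 4 · 8 + 6
  8 = 1 · 6 + 2
  6 = 3 · 2 + 0
gcd(896, 314) = 2.
Track Bezout coefficients alongside the remainders: start with r₀ = 896 = a·1 + b·0 (s = 1, t = 0) and r₁ = 314 = a·0 + b·1 (s = 0, t = 1); each new remainder r_{k+1} = r_{k-1} − q_k·r_k inherits s_{k+1} = s_{k-1} − q_k·s_k, t_{k+1} = t_{k-1} − q_k·t_k, so r_k = a·s_k + b·t_k at every step:
  q = 2: r = 268, s = 1 − 2·0 = 1, t = 0 − 2·1 = -2  (check: 896·1 + 314·(-2) = 268)
  q = 1: r = 46, s = 0 − 1·1 = -1, t = 1 − 1·(-2) = 3  (check: 896·(-1) + 314·3 = 46)
  q = 5: r = 38, s = 1 − 5·(-1) = 6, t = -2 − 5·3 = -17  (check: 896·6 + 314·(-17) = 38)
  q = 1: r = 8, s = -1 − 1·6 = -7, t = 3 − 1·(-17) = 20  (check: 896·(-7) + 314·20 = 8)
  q = 4: r = 6, s = 6 − 4·(-7) = 34, t = -17 − 4·20 = -97  (check: 896·34 + 314·(-97) = 6)
  q = 1: r = 2, s = -7 − 1·34 = -41, t = 20 − 1·(-97) = 117  (check: 896·(-41) + 314·117 = 2)
The row with r = 2 (the gcd) gives the Bezout coefficients s = -41, t = 117.
Result: 896 · (-41) + 314 · (117) = 2.

gcd(896, 314) = 2; s = -41, t = 117 (check: 896·(-41) + 314·117 = 2).


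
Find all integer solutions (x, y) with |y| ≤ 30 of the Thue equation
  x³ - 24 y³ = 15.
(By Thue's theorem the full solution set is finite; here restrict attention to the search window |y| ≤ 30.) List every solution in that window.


The equation is x³ - 24y³ = 15. For fixed y, x³ = 24·y³ + 15, so a solution requires the RHS to be a perfect cube.
Strategy: iterate y from -30 to 30, compute RHS = 24·y³ + 15, and check whether it is a (positive or negative) perfect cube.
Check small values of y:
  y = 0: RHS = 15 is not a perfect cube.
  y = 1: RHS = 39 is not a perfect cube.
  y = -1: RHS = -9 is not a perfect cube.
  y = 2: RHS = 207 is not a perfect cube.
  y = -2: RHS = -177 is not a perfect cube.
  y = 3: RHS = 663 is not a perfect cube.
  y = -3: RHS = -633 is not a perfect cube.
Continuing the search up to |y| = 30 finds no solutions either.
No (x, y) in the scanned range satisfies the equation.

No integer solutions with |y| ≤ 30.


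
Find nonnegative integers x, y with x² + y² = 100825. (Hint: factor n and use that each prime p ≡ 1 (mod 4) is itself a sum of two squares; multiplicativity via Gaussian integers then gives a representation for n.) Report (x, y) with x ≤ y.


Step 1: Factor n = 100825 = 5^2 · 37 · 109.
Step 2: Check the mod-4 condition on each prime factor: 5 ≡ 1 (mod 4), exponent 2; 37 ≡ 1 (mod 4), exponent 1; 109 ≡ 1 (mod 4), exponent 1.
All primes ≡ 3 (mod 4) appear to even exponent (or don't appear), so by the two-squares theorem n IS expressible as a sum of two squares.
Step 3: Build a representation. Group n = k² · m with k = 5 and m = 37 · 109 = 4033 (a product of primes ≡ 1 (mod 4)); a representation of m scales to one of n via (k·x)² + (k·y)² = k²(x² + y²). Each prime p ≡ 1 (mod 4) is itself a sum of two squares; find a² by testing p − a² for a perfect square:
  37: 37 − 1² = 36 = 6² ⇒ 37 = 1² + 6².
  109: 109 − 1² = 108, 109 − 2² = 105, 109 − 3² = 100 = 10² ⇒ 109 = 3² + 10².
  Combine using the Brahmagupta–Fibonacci identity (a² + b²)(c² + d²) = (ac − bd)² + (ad + bc)² = (ac + bd)² + (ad − bc)²:
  37 · 109 = 4033: from (1² + 6²)(3² + 10²), take (1·3 − 6·10, 1·10 + 6·3) = (3 − 60, 10 + 18) = (-57, 28); dropping signs (only squares matter) gives (57, 28); check 57² + 28² = 3249 + 784 = 4033 ✓.
  Scale by k = 5: (5·57, 5·28) = (285, 140).
Step 4: Order so x ≤ y and verify: 140² + 285² = 19600 + 81225 = 100825 = n. ✓

n = 100825 = 140² + 285² (one valid representation with x ≤ y).


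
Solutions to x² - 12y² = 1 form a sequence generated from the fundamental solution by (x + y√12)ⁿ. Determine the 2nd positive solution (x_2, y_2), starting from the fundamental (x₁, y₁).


Step 1: Find the fundamental solution (x₁, y₁) of x² - 12y² = 1.
  Expand √12 as a continued fraction. a₀ = ⌊√12⌋ = 3; iterate m_{k+1} = d_k·a_k − m_k, d_{k+1} = (12 − m_{k+1}²)/d_k, a_{k+1} = ⌊(a₀ + m_{k+1})/d_{k+1}⌋ (starting m₀ = 0, d₀ = 1), with convergents p_k = a_k·p_{k-1} + p_{k-2}, q_k = a_k·q_{k-1} + q_{k-2} (p₋₁ = 1, q₋₁ = 0):
  k = 0: a₀ = 3; p₀/q₀ = 3/1; p₀² − 12·q₀² = 9 − 12 = -3.
  k = 1: m = 3, d = 3, a = ⌊(3 + 3)/3⌋ = 2; p/q = (2·3 + 1)/(2·1 + 0) = 7/2; p² − 12·q² = 49 − 48 = 1.
  The first convergent with p² − 12·q² = 1 gives the fundamental solution (x₁, y₁) = (7, 2).
Step 2: Apply the recurrence (x_{n+1}, y_{n+1}) = (x₁x_n + 12y₁y_n, x₁y_n + y₁x_n) repeatedly.
  From (x_1, y_1) = (7, 2): x_2 = 7·7 + 12·2·2 = 97; y_2 = 7·2 + 2·7 = 28.
Step 3: Verify x_2² - 12·y_2² = 9409 - 9408 = 1 (should be 1). ✓

(x_1, y_1) = (7, 2); (x_2, y_2) = (97, 28).


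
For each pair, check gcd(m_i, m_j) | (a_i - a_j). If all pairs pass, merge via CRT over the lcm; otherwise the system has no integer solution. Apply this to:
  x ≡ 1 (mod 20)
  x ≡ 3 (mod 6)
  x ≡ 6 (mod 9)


Moduli 20, 6, 9 are not pairwise coprime, so CRT works modulo lcm(m_i) when all pairwise compatibility conditions hold.
Pairwise compatibility: gcd(m_i, m_j) must divide a_i - a_j for every pair.
Merge one congruence at a time:
  Start: x ≡ 1 (mod 20).
  Combine with x ≡ 3 (mod 6): gcd(20, 6) = 2; 3 - 1 = 2, which IS divisible by 2, so compatible.
    Write x = 1 + 20·t and substitute into x ≡ 3 (mod 6): 20·t ≡ 3 − 1 = 2 (mod 6).
    Divide the congruence (and modulus) by g = 2: 10·t ≡ 1 (mod 3).
    Reduce coefficients mod 3: 1·t ≡ 1 (mod 3).
    So t ≡ 1 (mod 3).
    Then x = 1 + 20·1 = 21, valid modulo lcm(20, 6) = 60: x ≡ 21 (mod 60).
  Combine with x ≡ 6 (mod 9): gcd(60, 9) = 3; 6 - 21 = -15, which IS divisible by 3, so compatible.
    Write x = 21 + 60·t and substitute into x ≡ 6 (mod 9): 60·t ≡ 6 − 21 = -15 (mod 9).
    Divide the congruence (and modulus) by g = 3: 20·t ≡ -5 (mod 3).
    Reduce coefficients mod 3: 2·t ≡ 1 (mod 3).
    The inverse of 2 mod 3 is 2 (since 2·2 = 4 = 1·3 + 1), so t ≡ 2·1 = 2 ≡ 2 (mod 3).
    Then x = 21 + 60·2 = 141, valid modulo lcm(60, 9) = 180: x ≡ 141 (mod 180).
Verify: 141 mod 20 = 1, 141 mod 6 = 3, 141 mod 9 = 6.

x ≡ 141 (mod 180).


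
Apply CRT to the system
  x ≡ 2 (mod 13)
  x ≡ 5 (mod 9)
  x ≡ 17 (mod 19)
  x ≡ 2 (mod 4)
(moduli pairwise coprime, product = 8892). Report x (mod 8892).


Product of moduli M = 13 · 9 · 19 · 4 = 8892.
Merge one congruence at a time:
  Start: x ≡ 2 (mod 13).
  Combine with x ≡ 5 (mod 9); new modulus lcm = 117.
    Write x = 2 + 13·t and substitute into x ≡ 5 (mod 9): 13·t ≡ 5 − 2 = 3 (mod 9).
    Reduce coefficients mod 9: 4·t ≡ 3 (mod 9).
    The inverse of 4 mod 9 is 7 (since 4·7 = 28 = 3·9 + 1), so t ≡ 7·3 = 21 ≡ 3 (mod 9).
    Then x = 2 + 13·3 = 41, valid modulo lcm(13, 9) = 117: x ≡ 41 (mod 117).
  Combine with x ≡ 17 (mod 19); new modulus lcm = 2223.
    Write x = 41 + 117·t and substitute into x ≡ 17 (mod 19): 117·t ≡ 17 − 41 = -24 (mod 19).
    Reduce coefficients mod 19: 3·t ≡ 14 (mod 19).
    The inverse of 3 mod 19 is 13 (since 3·13 = 39 = 2·19 + 1), so t ≡ 13·14 = 182 ≡ 11 (mod 19).
    Then x = 41 + 117·11 = 1328, valid modulo lcm(117, 19) = 2223: x ≡ 1328 (mod 2223).
  Combine with x ≡ 2 (mod 4); new modulus lcm = 8892.
    Write x = 1328 + 2223·t and substitute into x ≡ 2 (mod 4): 2223·t ≡ 2 − 1328 = -1326 (mod 4).
    Reduce coefficients mod 4: 3·t ≡ 2 (mod 4).
    The inverse of 3 mod 4 is 3 (since 3·3 = 9 = 2·4 + 1), so t ≡ 3·2 = 6 ≡ 2 (mod 4).
    Then x = 1328 + 2223·2 = 5774, valid modulo lcm(2223, 4) = 8892: x ≡ 5774 (mod 8892).
Verify against each original: 5774 mod 13 = 2, 5774 mod 9 = 5, 5774 mod 19 = 17, 5774 mod 4 = 2.

x ≡ 5774 (mod 8892).


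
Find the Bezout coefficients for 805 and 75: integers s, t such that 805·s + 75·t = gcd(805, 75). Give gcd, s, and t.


Euclidean algorithm on (805, 75) — divide until remainder is 0:
  805 = 10 · 75 + 55
  75 = 1 · 55 + 20
  55 = 2 · 20 + 15
  20 = 1 · 15 + 5
  15 = 3 · 5 + 0
gcd(805, 75) = 5.
Track Bezout coefficients alongside the remainders: start with r₀ = 805 = a·1 + b·0 (s = 1, t = 0) and r₁ = 75 = a·0 + b·1 (s = 0, t = 1); each new remainder r_{k+1} = r_{k-1} − q_k·r_k inherits s_{k+1} = s_{k-1} − q_k·s_k, t_{k+1} = t_{k-1} − q_k·t_k, so r_k = a·s_k + b·t_k at every step:
  q = 10: r = 55, s = 1 − 10·0 = 1, t = 0 − 10·1 = -10  (check: 805·1 + 75·(-10) = 55)
  q = 1: r = 20, s = 0 − 1·1 = -1, t = 1 − 1·(-10) = 11  (check: 805·(-1) + 75·11 = 20)
  q = 2: r = 15, s = 1 − 2·(-1) = 3, t = -10 − 2·11 = -32  (check: 805·3 + 75·(-32) = 15)
  q = 1: r = 5, s = -1 − 1·3 = -4, t = 11 − 1·(-32) = 43  (check: 805·(-4) + 75·43 = 5)
The row with r = 5 (the gcd) gives the Bezout coefficients s = -4, t = 43.
Result: 805 · (-4) + 75 · (43) = 5.

gcd(805, 75) = 5; s = -4, t = 43 (check: 805·(-4) + 75·43 = 5).


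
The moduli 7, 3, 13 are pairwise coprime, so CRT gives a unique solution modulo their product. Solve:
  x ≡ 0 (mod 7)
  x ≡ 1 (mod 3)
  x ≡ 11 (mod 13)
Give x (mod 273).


Moduli 7, 3, 13 are pairwise coprime; by CRT there is a unique solution modulo M = 7 · 3 · 13 = 273.
Solve pairwise, accumulating the modulus:
  Start with x ≡ 0 (mod 7).
  Combine with x ≡ 1 (mod 3): since gcd(7, 3) = 1, we get a unique residue mod 21.
    Write x = 0 + 7·t and substitute into x ≡ 1 (mod 3): 7·t ≡ 1 − 0 = 1 (mod 3).
    Reduce coefficients mod 3: 1·t ≡ 1 (mod 3).
    So t ≡ 1 (mod 3).
    Then x = 0 + 7·1 = 7, valid modulo lcm(7, 3) = 21: x ≡ 7 (mod 21).
  Combine with x ≡ 11 (mod 13): since gcd(21, 13) = 1, we get a unique residue mod 273.
    Write x = 7 + 21·t and substitute into x ≡ 11 (mod 13): 21·t ≡ 11 − 7 = 4 (mod 13).
    Reduce coefficients mod 13: 8·t ≡ 4 (mod 13).
    The inverse of 8 mod 13 is 5 (since 8·5 = 40 = 3·13 + 1), so t ≡ 5·4 = 20 ≡ 7 (mod 13).
    Then x = 7 + 21·7 = 154, valid modulo lcm(21, 13) = 273: x ≡ 154 (mod 273).
Verify: 154 mod 7 = 0 ✓, 154 mod 3 = 1 ✓, 154 mod 13 = 11 ✓.

x ≡ 154 (mod 273).


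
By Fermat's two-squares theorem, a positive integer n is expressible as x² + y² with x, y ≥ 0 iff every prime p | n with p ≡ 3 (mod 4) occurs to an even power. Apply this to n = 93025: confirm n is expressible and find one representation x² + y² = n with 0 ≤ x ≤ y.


Step 1: Factor n = 93025 = 5^2 · 61^2.
Step 2: Check the mod-4 condition on each prime factor: 5 ≡ 1 (mod 4), exponent 2; 61 ≡ 1 (mod 4), exponent 2.
All primes ≡ 3 (mod 4) appear to even exponent (or don't appear), so by the two-squares theorem n IS expressible as a sum of two squares.
Step 3: Build a representation. Group n = k² · m with k = 5 and m = 61 · 61 = 3721 (a product of primes ≡ 1 (mod 4)); a representation of m scales to one of n via (k·x)² + (k·y)² = k²(x² + y²). Each prime p ≡ 1 (mod 4) is itself a sum of two squares; find a² by testing p − a² for a perfect square:
  61: 61 − 1² = 60, 61 − 2² = 57, 61 − 3² = 52, 61 − 4² = 45, 61 − 5² = 36 = 6² ⇒ 61 = 5² + 6².
  Combine using the Brahmagupta–Fibonacci identity (a² + b²)(c² + d²) = (ac − bd)² + (ad + bc)² = (ac + bd)² + (ad − bc)²:
  61 · 61 = 3721: from (5² + 6²)(5² + 6²), take (5·5 − 6·6, 5·6 + 6·5) = (25 − 36, 30 + 30) = (-11, 60); dropping signs (only squares matter) gives (11, 60); check 11² + 60² = 121 + 3600 = 3721 ✓.
  Scale by k = 5: (5·11, 5·60) = (55, 300).
Step 4: Order so x ≤ y and verify: 55² + 300² = 3025 + 90000 = 93025 = n. ✓

n = 93025 = 55² + 300² (one valid representation with x ≤ y).


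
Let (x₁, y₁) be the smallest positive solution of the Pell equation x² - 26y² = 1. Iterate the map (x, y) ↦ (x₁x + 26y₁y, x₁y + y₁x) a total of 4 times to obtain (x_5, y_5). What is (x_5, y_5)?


Step 1: Find the fundamental solution (x₁, y₁) of x² - 26y² = 1.
  Expand √26 as a continued fraction. a₀ = ⌊√26⌋ = 5; iterate m_{k+1} = d_k·a_k − m_k, d_{k+1} = (26 − m_{k+1}²)/d_k, a_{k+1} = ⌊(a₀ + m_{k+1})/d_{k+1}⌋ (starting m₀ = 0, d₀ = 1), with convergents p_k = a_k·p_{k-1} + p_{k-2}, q_k = a_k·q_{k-1} + q_{k-2} (p₋₁ = 1, q₋₁ = 0):
  k = 0: a₀ = 5; p₀/q₀ = 5/1; p₀² − 26·q₀² = 25 − 26 = -1.
  k = 1: m = 5, d = 1, a = ⌊(5 + 5)/1⌋ = 10; p/q = (10·5 + 1)/(10·1 + 0) = 51/10; p² − 26·q² = 2601 − 2600 = 1.
  The first convergent with p² − 26·q² = 1 gives the fundamental solution (x₁, y₁) = (51, 10).
Step 2: Apply the recurrence (x_{n+1}, y_{n+1}) = (x₁x_n + 26y₁y_n, x₁y_n + y₁x_n) repeatedly.
  From (x_1, y_1) = (51, 10): x_2 = 51·51 + 26·10·10 = 5201; y_2 = 51·10 + 10·51 = 1020.
  From (x_2, y_2) = (5201, 1020): x_3 = 51·5201 + 26·10·1020 = 530451; y_3 = 51·1020 + 10·5201 = 104030.
  From (x_3, y_3) = (530451, 104030): x_4 = 51·530451 + 26·10·104030 = 54100801; y_4 = 51·104030 + 10·530451 = 10610040.
  From (x_4, y_4) = (54100801, 10610040): x_5 = 51·54100801 + 26·10·10610040 = 5517751251; y_5 = 51·10610040 + 10·54100801 = 1082120050.
Step 3: Verify x_5² - 26·y_5² = 30445578867912065001 - 30445578867912065000 = 1 (should be 1). ✓

(x_1, y_1) = (51, 10); (x_5, y_5) = (5517751251, 1082120050).


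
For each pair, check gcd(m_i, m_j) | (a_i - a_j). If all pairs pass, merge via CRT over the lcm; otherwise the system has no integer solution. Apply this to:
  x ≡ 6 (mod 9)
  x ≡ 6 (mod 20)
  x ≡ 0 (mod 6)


Moduli 9, 20, 6 are not pairwise coprime, so CRT works modulo lcm(m_i) when all pairwise compatibility conditions hold.
Pairwise compatibility: gcd(m_i, m_j) must divide a_i - a_j for every pair.
Merge one congruence at a time:
  Start: x ≡ 6 (mod 9).
  Combine with x ≡ 6 (mod 20): gcd(9, 20) = 1; 6 - 6 = 0, which IS divisible by 1, so compatible.
    Write x = 6 + 9·t and substitute into x ≡ 6 (mod 20): 9·t ≡ 6 − 6 = 0 (mod 20).
    The inverse of 9 mod 20 is 9 (since 9·9 = 81 = 4·20 + 1), so t ≡ 9·0 = 0 ≡ 0 (mod 20).
    Then x = 6 + 9·0 = 6, valid modulo lcm(9, 20) = 180: x ≡ 6 (mod 180).
  Combine with x ≡ 0 (mod 6): gcd(180, 6) = 6; 0 - 6 = -6, which IS divisible by 6, so compatible.
    Write x = 6 + 180·t and substitute into x ≡ 0 (mod 6): 180·t ≡ 0 − 6 = -6 (mod 6).
    Divide the congruence (and modulus) by g = 6: 30·t ≡ -1 (mod 1).
    Modulo 1 every t works; take t = 0.
    Then x = 6 + 180·0 = 6, valid modulo lcm(180, 6) = 180: x ≡ 6 (mod 180).
Verify: 6 mod 9 = 6, 6 mod 20 = 6, 6 mod 6 = 0.

x ≡ 6 (mod 180).


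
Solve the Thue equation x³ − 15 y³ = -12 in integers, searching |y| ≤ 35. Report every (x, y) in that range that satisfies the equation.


The equation is x³ - 15y³ = -12. For fixed y, x³ = 15·y³ − 12, so a solution requires the RHS to be a perfect cube.
Strategy: iterate y from -35 to 35, compute RHS = 15·y³ − 12, and check whether it is a (positive or negative) perfect cube.
Check small values of y:
  y = 0: RHS = -12 is not a perfect cube.
  y = 1: RHS = 3 is not a perfect cube.
  y = -1: RHS = -27 = (-3)³ ⇒ x = -3 works.
  y = 2: RHS = 108 is not a perfect cube.
  y = -2: RHS = -132 is not a perfect cube.
  y = 3: RHS = 393 is not a perfect cube.
  y = -3: RHS = -417 is not a perfect cube.
Continuing the search up to |y| = 35 finds no further solutions beyond those listed.
Collected solutions: (-3, -1).

Solutions (with |y| ≤ 35): (-3, -1).


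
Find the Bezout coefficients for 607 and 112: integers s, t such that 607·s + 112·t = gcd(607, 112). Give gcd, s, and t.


Euclidean algorithm on (607, 112) — divide until remainder is 0:
  607 = 5 · 112 + 47
  112 = 2 · 47 + 18
  47 = 2 · 18 + 11
  18 = 1 · 11 + 7
  11 = 1 · 7 + 4
  7 = 1 · 4 + 3
  4 = 1 · 3 + 1
  3 = 3 · 1 + 0
gcd(607, 112) = 1.
Track Bezout coefficients alongside the remainders: start with r₀ = 607 = a·1 + b·0 (s = 1, t = 0) and r₁ = 112 = a·0 + b·1 (s = 0, t = 1); each new remainder r_{k+1} = r_{k-1} − q_k·r_k inherits s_{k+1} = s_{k-1} − q_k·s_k, t_{k+1} = t_{k-1} − q_k·t_k, so r_k = a·s_k + b·t_k at every step:
  q = 5: r = 47, s = 1 − 5·0 = 1, t = 0 − 5·1 = -5  (check: 607·1 + 112·(-5) = 47)
  q = 2: r = 18, s = 0 − 2·1 = -2, t = 1 − 2·(-5) = 11  (check: 607·(-2) + 112·11 = 18)
  q = 2: r = 11, s = 1 − 2·(-2) = 5, t = -5 − 2·11 = -27  (check: 607·5 + 112·(-27) = 11)
  q = 1: r = 7, s = -2 − 1·5 = -7, t = 11 − 1·(-27) = 38  (check: 607·(-7) + 112·38 = 7)
  q = 1: r = 4, s = 5 − 1·(-7) = 12, t = -27 − 1·38 = -65  (check: 607·12 + 112·(-65) = 4)
  q = 1: r = 3, s = -7 − 1·12 = -19, t = 38 − 1·(-65) = 103  (check: 607·(-19) + 112·103 = 3)
  q = 1: r = 1, s = 12 − 1·(-19) = 31, t = -65 − 1·103 = -168  (check: 607·31 + 112·(-168) = 1)
The row with r = 1 (the gcd) gives the Bezout coefficients s = 31, t = -168.
Result: 607 · (31) + 112 · (-168) = 1.

gcd(607, 112) = 1; s = 31, t = -168 (check: 607·31 + 112·(-168) = 1).


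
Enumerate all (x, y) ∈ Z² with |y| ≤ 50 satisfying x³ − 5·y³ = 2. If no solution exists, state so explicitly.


The equation is x³ - 5y³ = 2. For fixed y, x³ = 5·y³ + 2, so a solution requires the RHS to be a perfect cube.
Strategy: iterate y from -50 to 50, compute RHS = 5·y³ + 2, and check whether it is a (positive or negative) perfect cube.
Check small values of y:
  y = 0: RHS = 2 is not a perfect cube.
  y = 1: RHS = 7 is not a perfect cube.
  y = -1: RHS = -3 is not a perfect cube.
  y = 2: RHS = 42 is not a perfect cube.
  y = -2: RHS = -38 is not a perfect cube.
  y = 3: RHS = 137 is not a perfect cube.
  y = -3: RHS = -133 is not a perfect cube.
Continuing the search up to |y| = 50 finds no solutions either.
No (x, y) in the scanned range satisfies the equation.

No integer solutions with |y| ≤ 50.


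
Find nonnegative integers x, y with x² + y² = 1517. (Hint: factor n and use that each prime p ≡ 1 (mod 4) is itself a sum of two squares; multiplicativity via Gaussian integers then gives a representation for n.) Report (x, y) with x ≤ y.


Step 1: Factor n = 1517 = 37 · 41.
Step 2: Check the mod-4 condition on each prime factor: 37 ≡ 1 (mod 4), exponent 1; 41 ≡ 1 (mod 4), exponent 1.
All primes ≡ 3 (mod 4) appear to even exponent (or don't appear), so by the two-squares theorem n IS expressible as a sum of two squares.
Step 3: Build a representation. Here n = 37 · 41 is a product of primes ≡ 1 (mod 4). Each prime p ≡ 1 (mod 4) is itself a sum of two squares; find a² by testing p − a² for a perfect square:
  37: 37 − 1² = 36 = 6² ⇒ 37 = 1² + 6².
  41: 41 − 1² = 40, 41 − 2² = 37, 41 − 3² = 32, 41 − 4² = 25 = 5² ⇒ 41 = 4² + 5².
  Combine using the Brahmagupta–Fibonacci identity (a² + b²)(c² + d²) = (ac − bd)² + (ad + bc)² = (ac + bd)² + (ad − bc)²:
  37 · 41 = 1517: from (1² + 6²)(4² + 5²), take (1·4 − 6·5, 1·5 + 6·4) = (4 − 30, 5 + 24) = (-26, 29); dropping signs (only squares matter) gives (26, 29); check 26² + 29² = 676 + 841 = 1517 ✓.
Step 4: Order so x ≤ y and verify: 26² + 29² = 676 + 841 = 1517 = n. ✓

n = 1517 = 26² + 29² (one valid representation with x ≤ y).


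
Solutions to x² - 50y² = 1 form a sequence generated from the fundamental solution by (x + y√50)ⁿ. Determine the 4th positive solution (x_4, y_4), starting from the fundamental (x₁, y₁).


Step 1: Find the fundamental solution (x₁, y₁) of x² - 50y² = 1.
  Expand √50 as a continued fraction. a₀ = ⌊√50⌋ = 7; iterate m_{k+1} = d_k·a_k − m_k, d_{k+1} = (50 − m_{k+1}²)/d_k, a_{k+1} = ⌊(a₀ + m_{k+1})/d_{k+1}⌋ (starting m₀ = 0, d₀ = 1), with convergents p_k = a_k·p_{k-1} + p_{k-2}, q_k = a_k·q_{k-1} + q_{k-2} (p₋₁ = 1, q₋₁ = 0):
  k = 0: a₀ = 7; p₀/q₀ = 7/1; p₀² − 50·q₀² = 49 − 50 = -1.
  k = 1: m = 7, d = 1, a = ⌊(7 + 7)/1⌋ = 14; p/q = (14·7 + 1)/(14·1 + 0) = 99/14; p² − 50·q² = 9801 − 9800 = 1.
  The first convergent with p² − 50·q² = 1 gives the fundamental solution (x₁, y₁) = (99, 14).
Step 2: Apply the recurrence (x_{n+1}, y_{n+1}) = (x₁x_n + 50y₁y_n, x₁y_n + y₁x_n) repeatedly.
  From (x_1, y_1) = (99, 14): x_2 = 99·99 + 50·14·14 = 19601; y_2 = 99·14 + 14·99 = 2772.
  From (x_2, y_2) = (19601, 2772): x_3 = 99·19601 + 50·14·2772 = 3880899; y_3 = 99·2772 + 14·19601 = 548842.
  From (x_3, y_3) = (3880899, 548842): x_4 = 99·3880899 + 50·14·548842 = 768398401; y_4 = 99·548842 + 14·3880899 = 108667944.
Step 3: Verify x_4² - 50·y_4² = 590436102659356801 - 590436102659356800 = 1 (should be 1). ✓

(x_1, y_1) = (99, 14); (x_4, y_4) = (768398401, 108667944).


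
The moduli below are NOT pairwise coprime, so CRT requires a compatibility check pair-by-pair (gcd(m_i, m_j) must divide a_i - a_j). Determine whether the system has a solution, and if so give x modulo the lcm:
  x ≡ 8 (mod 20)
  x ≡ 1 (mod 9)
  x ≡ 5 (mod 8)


Moduli 20, 9, 8 are not pairwise coprime, so CRT works modulo lcm(m_i) when all pairwise compatibility conditions hold.
Pairwise compatibility: gcd(m_i, m_j) must divide a_i - a_j for every pair.
Merge one congruence at a time:
  Start: x ≡ 8 (mod 20).
  Combine with x ≡ 1 (mod 9): gcd(20, 9) = 1; 1 - 8 = -7, which IS divisible by 1, so compatible.
    Write x = 8 + 20·t and substitute into x ≡ 1 (mod 9): 20·t ≡ 1 − 8 = -7 (mod 9).
    Reduce coefficients mod 9: 2·t ≡ 2 (mod 9).
    The inverse of 2 mod 9 is 5 (since 2·5 = 10 = 1·9 + 1), so t ≡ 5·2 = 10 ≡ 1 (mod 9).
    Then x = 8 + 20·1 = 28, valid modulo lcm(20, 9) = 180: x ≡ 28 (mod 180).
  Combine with x ≡ 5 (mod 8): gcd(180, 8) = 4, and 5 - 28 = -23 is NOT divisible by 4.
    ⇒ system is inconsistent (no integer solution).

No solution (the system is inconsistent).


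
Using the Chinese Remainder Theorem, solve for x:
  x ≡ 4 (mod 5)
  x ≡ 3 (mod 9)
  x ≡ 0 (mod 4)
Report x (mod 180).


Moduli 5, 9, 4 are pairwise coprime; by CRT there is a unique solution modulo M = 5 · 9 · 4 = 180.
Solve pairwise, accumulating the modulus:
  Start with x ≡ 4 (mod 5).
  Combine with x ≡ 3 (mod 9): since gcd(5, 9) = 1, we get a unique residue mod 45.
    Write x = 4 + 5·t and substitute into x ≡ 3 (mod 9): 5·t ≡ 3 − 4 = -1 (mod 9).
    Reduce coefficients mod 9: 5·t ≡ 8 (mod 9).
    The inverse of 5 mod 9 is 2 (since 5·2 = 10 = 1·9 + 1), so t ≡ 2·8 = 16 ≡ 7 (mod 9).
    Then x = 4 + 5·7 = 39, valid modulo lcm(5, 9) = 45: x ≡ 39 (mod 45).
  Combine with x ≡ 0 (mod 4): since gcd(45, 4) = 1, we get a unique residue mod 180.
    Write x = 39 + 45·t and substitute into x ≡ 0 (mod 4): 45·t ≡ 0 − 39 = -39 (mod 4).
    Reduce coefficients mod 4: 1·t ≡ 1 (mod 4).
    So t ≡ 1 (mod 4).
    Then x = 39 + 45·1 = 84, valid modulo lcm(45, 4) = 180: x ≡ 84 (mod 180).
Verify: 84 mod 5 = 4 ✓, 84 mod 9 = 3 ✓, 84 mod 4 = 0 ✓.

x ≡ 84 (mod 180).


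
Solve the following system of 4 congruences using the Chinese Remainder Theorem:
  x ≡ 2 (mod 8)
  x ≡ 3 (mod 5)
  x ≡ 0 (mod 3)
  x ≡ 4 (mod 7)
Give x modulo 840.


Product of moduli M = 8 · 5 · 3 · 7 = 840.
Merge one congruence at a time:
  Start: x ≡ 2 (mod 8).
  Combine with x ≡ 3 (mod 5); new modulus lcm = 40.
    Write x = 2 + 8·t and substitute into x ≡ 3 (mod 5): 8·t ≡ 3 − 2 = 1 (mod 5).
    Reduce coefficients mod 5: 3·t ≡ 1 (mod 5).
    The inverse of 3 mod 5 is 2 (since 3·2 = 6 = 1·5 + 1), so t ≡ 2·1 = 2 ≡ 2 (mod 5).
    Then x = 2 + 8·2 = 18, valid modulo lcm(8, 5) = 40: x ≡ 18 (mod 40).
  Combine with x ≡ 0 (mod 3); new modulus lcm = 120.
    Write x = 18 + 40·t and substitute into x ≡ 0 (mod 3): 40·t ≡ 0 − 18 = -18 (mod 3).
    Reduce coefficients mod 3: 1·t ≡ 0 (mod 3).
    So t ≡ 0 (mod 3).
    Then x = 18 + 40·0 = 18, valid modulo lcm(40, 3) = 120: x ≡ 18 (mod 120).
  Combine with x ≡ 4 (mod 7); new modulus lcm = 840.
    Write x = 18 + 120·t and substitute into x ≡ 4 (mod 7): 120·t ≡ 4 − 18 = -14 (mod 7).
    Reduce coefficients mod 7: 1·t ≡ 0 (mod 7).
    So t ≡ 0 (mod 7).
    Then x = 18 + 120·0 = 18, valid modulo lcm(120, 7) = 840: x ≡ 18 (mod 840).
Verify against each original: 18 mod 8 = 2, 18 mod 5 = 3, 18 mod 3 = 0, 18 mod 7 = 4.

x ≡ 18 (mod 840).


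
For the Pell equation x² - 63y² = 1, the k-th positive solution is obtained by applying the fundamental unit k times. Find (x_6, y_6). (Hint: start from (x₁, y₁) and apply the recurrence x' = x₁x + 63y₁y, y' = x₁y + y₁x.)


Step 1: Find the fundamental solution (x₁, y₁) of x² - 63y² = 1.
  Expand √63 as a continued fraction. a₀ = ⌊√63⌋ = 7; iterate m_{k+1} = d_k·a_k − m_k, d_{k+1} = (63 − m_{k+1}²)/d_k, a_{k+1} = ⌊(a₀ + m_{k+1})/d_{k+1}⌋ (starting m₀ = 0, d₀ = 1), with convergents p_k = a_k·p_{k-1} + p_{k-2}, q_k = a_k·q_{k-1} + q_{k-2} (p₋₁ = 1, q₋₁ = 0):
  k = 0: a₀ = 7; p₀/q₀ = 7/1; p₀² − 63·q₀² = 49 − 63 = -14.
  k = 1: m = 7, d = 14, a = ⌊(7 + 7)/14⌋ = 1; p/q = (1·7 + 1)/(1·1 + 0) = 8/1; p² − 63·q² = 64 − 63 = 1.
  The first convergent with p² − 63·q² = 1 gives the fundamental solution (x₁, y₁) = (8, 1).
Step 2: Apply the recurrence (x_{n+1}, y_{n+1}) = (x₁x_n + 63y₁y_n, x₁y_n + y₁x_n) repeatedly.
  From (x_1, y_1) = (8, 1): x_2 = 8·8 + 63·1·1 = 127; y_2 = 8·1 + 1·8 = 16.
  From (x_2, y_2) = (127, 16): x_3 = 8·127 + 63·1·16 = 2024; y_3 = 8·16 + 1·127 = 255.
  From (x_3, y_3) = (2024, 255): x_4 = 8·2024 + 63·1·255 = 32257; y_4 = 8·255 + 1·2024 = 4064.
  From (x_4, y_4) = (32257, 4064): x_5 = 8·32257 + 63·1·4064 = 514088; y_5 = 8·4064 + 1·32257 = 64769.
  From (x_5, y_5) = (514088, 64769): x_6 = 8·514088 + 63·1·64769 = 8193151; y_6 = 8·64769 + 1·514088 = 1032240.
Step 3: Verify x_6² - 63·y_6² = 67127723308801 - 67127723308800 = 1 (should be 1). ✓

(x_1, y_1) = (8, 1); (x_6, y_6) = (8193151, 1032240).


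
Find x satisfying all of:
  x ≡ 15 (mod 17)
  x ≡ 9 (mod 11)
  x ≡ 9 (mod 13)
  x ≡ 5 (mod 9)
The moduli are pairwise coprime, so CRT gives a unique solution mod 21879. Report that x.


Product of moduli M = 17 · 11 · 13 · 9 = 21879.
Merge one congruence at a time:
  Start: x ≡ 15 (mod 17).
  Combine with x ≡ 9 (mod 11); new modulus lcm = 187.
    Write x = 15 + 17·t and substitute into x ≡ 9 (mod 11): 17·t ≡ 9 − 15 = -6 (mod 11).
    Reduce coefficients mod 11: 6·t ≡ 5 (mod 11).
    The inverse of 6 mod 11 is 2 (since 6·2 = 12 = 1·11 + 1), so t ≡ 2·5 = 10 ≡ 10 (mod 11).
    Then x = 15 + 17·10 = 185, valid modulo lcm(17, 11) = 187: x ≡ 185 (mod 187).
  Combine with x ≡ 9 (mod 13); new modulus lcm = 2431.
    Write x = 185 + 187·t and substitute into x ≡ 9 (mod 13): 187·t ≡ 9 − 185 = -176 (mod 13).
    Reduce coefficients mod 13: 5·t ≡ 6 (mod 13).
    The inverse of 5 mod 13 is 8 (since 5·8 = 40 = 3·13 + 1), so t ≡ 8·6 = 48 ≡ 9 (mod 13).
    Then x = 185 + 187·9 = 1868, valid modulo lcm(187, 13) = 2431: x ≡ 1868 (mod 2431).
  Combine with x ≡ 5 (mod 9); new modulus lcm = 21879.
    Write x = 1868 + 2431·t and substitute into x ≡ 5 (mod 9): 2431·t ≡ 5 − 1868 = -1863 (mod 9).
    Reduce coefficients mod 9: 1·t ≡ 0 (mod 9).
    So t ≡ 0 (mod 9).
    Then x = 1868 + 2431·0 = 1868, valid modulo lcm(2431, 9) = 21879: x ≡ 1868 (mod 21879).
Verify against each original: 1868 mod 17 = 15, 1868 mod 11 = 9, 1868 mod 13 = 9, 1868 mod 9 = 5.

x ≡ 1868 (mod 21879).


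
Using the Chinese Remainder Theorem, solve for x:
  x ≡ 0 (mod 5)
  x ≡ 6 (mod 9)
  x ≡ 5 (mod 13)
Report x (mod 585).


Moduli 5, 9, 13 are pairwise coprime; by CRT there is a unique solution modulo M = 5 · 9 · 13 = 585.
Solve pairwise, accumulating the modulus:
  Start with x ≡ 0 (mod 5).
  Combine with x ≡ 6 (mod 9): since gcd(5, 9) = 1, we get a unique residue mod 45.
    Write x = 0 + 5·t and substitute into x ≡ 6 (mod 9): 5·t ≡ 6 − 0 = 6 (mod 9).
    The inverse of 5 mod 9 is 2 (since 5·2 = 10 = 1·9 + 1), so t ≡ 2·6 = 12 ≡ 3 (mod 9).
    Then x = 0 + 5·3 = 15, valid modulo lcm(5, 9) = 45: x ≡ 15 (mod 45).
  Combine with x ≡ 5 (mod 13): since gcd(45, 13) = 1, we get a unique residue mod 585.
    Write x = 15 + 45·t and substitute into x ≡ 5 (mod 13): 45·t ≡ 5 − 15 = -10 (mod 13).
    Reduce coefficients mod 13: 6·t ≡ 3 (mod 13).
    The inverse of 6 mod 13 is 11 (since 6·11 = 66 = 5·13 + 1), so t ≡ 11·3 = 33 ≡ 7 (mod 13).
    Then x = 15 + 45·7 = 330, valid modulo lcm(45, 13) = 585: x ≡ 330 (mod 585).
Verify: 330 mod 5 = 0 ✓, 330 mod 9 = 6 ✓, 330 mod 13 = 5 ✓.

x ≡ 330 (mod 585).


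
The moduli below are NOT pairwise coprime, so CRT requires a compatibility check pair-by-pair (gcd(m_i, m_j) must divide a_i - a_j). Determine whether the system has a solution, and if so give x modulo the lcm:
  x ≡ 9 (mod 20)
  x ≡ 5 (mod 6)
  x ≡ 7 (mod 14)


Moduli 20, 6, 14 are not pairwise coprime, so CRT works modulo lcm(m_i) when all pairwise compatibility conditions hold.
Pairwise compatibility: gcd(m_i, m_j) must divide a_i - a_j for every pair.
Merge one congruence at a time:
  Start: x ≡ 9 (mod 20).
  Combine with x ≡ 5 (mod 6): gcd(20, 6) = 2; 5 - 9 = -4, which IS divisible by 2, so compatible.
    Write x = 9 + 20·t and substitute into x ≡ 5 (mod 6): 20·t ≡ 5 − 9 = -4 (mod 6).
    Divide the congruence (and modulus) by g = 2: 10·t ≡ -2 (mod 3).
    Reduce coefficients mod 3: 1·t ≡ 1 (mod 3).
    So t ≡ 1 (mod 3).
    Then x = 9 + 20·1 = 29, valid modulo lcm(20, 6) = 60: x ≡ 29 (mod 60).
  Combine with x ≡ 7 (mod 14): gcd(60, 14) = 2; 7 - 29 = -22, which IS divisible by 2, so compatible.
    Write x = 29 + 60·t and substitute into x ≡ 7 (mod 14): 60·t ≡ 7 − 29 = -22 (mod 14).
    Divide the congruence (and modulus) by g = 2: 30·t ≡ -11 (mod 7).
    Reduce coefficients mod 7: 2·t ≡ 3 (mod 7).
    The inverse of 2 mod 7 is 4 (since 2·4 = 8 = 1·7 + 1), so t ≡ 4·3 = 12 ≡ 5 (mod 7).
    Then x = 29 + 60·5 = 329, valid modulo lcm(60, 14) = 420: x ≡ 329 (mod 420).
Verify: 329 mod 20 = 9, 329 mod 6 = 5, 329 mod 14 = 7.

x ≡ 329 (mod 420).


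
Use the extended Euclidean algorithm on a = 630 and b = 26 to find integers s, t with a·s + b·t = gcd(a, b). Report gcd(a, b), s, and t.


Euclidean algorithm on (630, 26) — divide until remainder is 0:
  630 = 24 · 26 + 6
  26 = 4 · 6 + 2
  6 = 3 · 2 + 0
gcd(630, 26) = 2.
Track Bezout coefficients alongside the remainders: start with r₀ = 630 = a·1 + b·0 (s = 1, t = 0) and r₁ = 26 = a·0 + b·1 (s = 0, t = 1); each new remainder r_{k+1} = r_{k-1} − q_k·r_k inherits s_{k+1} = s_{k-1} − q_k·s_k, t_{k+1} = t_{k-1} − q_k·t_k, so r_k = a·s_k + b·t_k at every step:
  q = 24: r = 6, s = 1 − 24·0 = 1, t = 0 − 24·1 = -24  (check: 630·1 + 26·(-24) = 6)
  q = 4: r = 2, s = 0 − 4·1 = -4, t = 1 − 4·(-24) = 97  (check: 630·(-4) + 26·97 = 2)
The row with r = 2 (the gcd) gives the Bezout coefficients s = -4, t = 97.
Result: 630 · (-4) + 26 · (97) = 2.

gcd(630, 26) = 2; s = -4, t = 97 (check: 630·(-4) + 26·97 = 2).


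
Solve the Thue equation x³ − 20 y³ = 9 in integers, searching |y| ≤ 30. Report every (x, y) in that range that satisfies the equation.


The equation is x³ - 20y³ = 9. For fixed y, x³ = 20·y³ + 9, so a solution requires the RHS to be a perfect cube.
Strategy: iterate y from -30 to 30, compute RHS = 20·y³ + 9, and check whether it is a (positive or negative) perfect cube.
Check small values of y:
  y = 0: RHS = 9 is not a perfect cube.
  y = 1: RHS = 29 is not a perfect cube.
  y = -1: RHS = -11 is not a perfect cube.
  y = 2: RHS = 169 is not a perfect cube.
  y = -2: RHS = -151 is not a perfect cube.
  y = 3: RHS = 549 is not a perfect cube.
  y = -3: RHS = -531 is not a perfect cube.
Continuing the search up to |y| = 30 finds no solutions either.
No (x, y) in the scanned range satisfies the equation.

No integer solutions with |y| ≤ 30.


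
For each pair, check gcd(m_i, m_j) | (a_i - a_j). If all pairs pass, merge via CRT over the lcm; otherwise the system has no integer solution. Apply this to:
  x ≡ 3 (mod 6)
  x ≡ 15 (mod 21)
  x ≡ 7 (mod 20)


Moduli 6, 21, 20 are not pairwise coprime, so CRT works modulo lcm(m_i) when all pairwise compatibility conditions hold.
Pairwise compatibility: gcd(m_i, m_j) must divide a_i - a_j for every pair.
Merge one congruence at a time:
  Start: x ≡ 3 (mod 6).
  Combine with x ≡ 15 (mod 21): gcd(6, 21) = 3; 15 - 3 = 12, which IS divisible by 3, so compatible.
    Write x = 3 + 6·t and substitute into x ≡ 15 (mod 21): 6·t ≡ 15 − 3 = 12 (mod 21).
    Divide the congruence (and modulus) by g = 3: 2·t ≡ 4 (mod 7).
    The inverse of 2 mod 7 is 4 (since 2·4 = 8 = 1·7 + 1), so t ≡ 4·4 = 16 ≡ 2 (mod 7).
    Then x = 3 + 6·2 = 15, valid modulo lcm(6, 21) = 42: x ≡ 15 (mod 42).
  Combine with x ≡ 7 (mod 20): gcd(42, 20) = 2; 7 - 15 = -8, which IS divisible by 2, so compatible.
    Write x = 15 + 42·t and substitute into x ≡ 7 (mod 20): 42·t ≡ 7 − 15 = -8 (mod 20).
    Divide the congruence (and modulus) by g = 2: 21·t ≡ -4 (mod 10).
    Reduce coefficients mod 10: 1·t ≡ 6 (mod 10).
    So t ≡ 6 (mod 10).
    Then x = 15 + 42·6 = 267, valid modulo lcm(42, 20) = 420: x ≡ 267 (mod 420).
Verify: 267 mod 6 = 3, 267 mod 21 = 15, 267 mod 20 = 7.

x ≡ 267 (mod 420).


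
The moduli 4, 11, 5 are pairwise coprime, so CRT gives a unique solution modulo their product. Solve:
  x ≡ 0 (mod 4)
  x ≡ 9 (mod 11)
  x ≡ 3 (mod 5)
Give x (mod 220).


Moduli 4, 11, 5 are pairwise coprime; by CRT there is a unique solution modulo M = 4 · 11 · 5 = 220.
Solve pairwise, accumulating the modulus:
  Start with x ≡ 0 (mod 4).
  Combine with x ≡ 9 (mod 11): since gcd(4, 11) = 1, we get a unique residue mod 44.
    Write x = 0 + 4·t and substitute into x ≡ 9 (mod 11): 4·t ≡ 9 − 0 = 9 (mod 11).
    The inverse of 4 mod 11 is 3 (since 4·3 = 12 = 1·11 + 1), so t ≡ 3·9 = 27 ≡ 5 (mod 11).
    Then x = 0 + 4·5 = 20, valid modulo lcm(4, 11) = 44: x ≡ 20 (mod 44).
  Combine with x ≡ 3 (mod 5): since gcd(44, 5) = 1, we get a unique residue mod 220.
    Write x = 20 + 44·t and substitute into x ≡ 3 (mod 5): 44·t ≡ 3 − 20 = -17 (mod 5).
    Reduce coefficients mod 5: 4·t ≡ 3 (mod 5).
    The inverse of 4 mod 5 is 4 (since 4·4 = 16 = 3·5 + 1), so t ≡ 4·3 = 12 ≡ 2 (mod 5).
    Then x = 20 + 44·2 = 108, valid modulo lcm(44, 5) = 220: x ≡ 108 (mod 220).
Verify: 108 mod 4 = 0 ✓, 108 mod 11 = 9 ✓, 108 mod 5 = 3 ✓.

x ≡ 108 (mod 220).


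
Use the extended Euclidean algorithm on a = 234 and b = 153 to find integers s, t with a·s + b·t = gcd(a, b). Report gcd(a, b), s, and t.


Euclidean algorithm on (234, 153) — divide until remainder is 0:
  234 = 1 · 153 + 81
  153 = 1 · 81 + 72
  81 = 1 · 72 + 9
  72 = 8 · 9 + 0
gcd(234, 153) = 9.
Track Bezout coefficients alongside the remainders: start with r₀ = 234 = a·1 + b·0 (s = 1, t = 0) and r₁ = 153 = a·0 + b·1 (s = 0, t = 1); each new remainder r_{k+1} = r_{k-1} − q_k·r_k inherits s_{k+1} = s_{k-1} − q_k·s_k, t_{k+1} = t_{k-1} − q_k·t_k, so r_k = a·s_k + b·t_k at every step:
  q = 1: r = 81, s = 1 − 1·0 = 1, t = 0 − 1·1 = -1  (check: 234·1 + 153·(-1) = 81)
  q = 1: r = 72, s = 0 − 1·1 = -1, t = 1 − 1·(-1) = 2  (check: 234·(-1) + 153·2 = 72)
  q = 1: r = 9, s = 1 − 1·(-1) = 2, t = -1 − 1·2 = -3  (check: 234·2 + 153·(-3) = 9)
The row with r = 9 (the gcd) gives the Bezout coefficients s = 2, t = -3.
Result: 234 · (2) + 153 · (-3) = 9.

gcd(234, 153) = 9; s = 2, t = -3 (check: 234·2 + 153·(-3) = 9).


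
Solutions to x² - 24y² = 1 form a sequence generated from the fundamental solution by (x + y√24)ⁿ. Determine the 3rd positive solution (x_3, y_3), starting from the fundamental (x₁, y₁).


Step 1: Find the fundamental solution (x₁, y₁) of x² - 24y² = 1.
  Expand √24 as a continued fraction. a₀ = ⌊√24⌋ = 4; iterate m_{k+1} = d_k·a_k − m_k, d_{k+1} = (24 − m_{k+1}²)/d_k, a_{k+1} = ⌊(a₀ + m_{k+1})/d_{k+1}⌋ (starting m₀ = 0, d₀ = 1), with convergents p_k = a_k·p_{k-1} + p_{k-2}, q_k = a_k·q_{k-1} + q_{k-2} (p₋₁ = 1, q₋₁ = 0):
  k = 0: a₀ = 4; p₀/q₀ = 4/1; p₀² − 24·q₀² = 16 − 24 = -8.
  k = 1: m = 4, d = 8, a = ⌊(4 + 4)/8⌋ = 1; p/q = (1·4 + 1)/(1·1 + 0) = 5/1; p² − 24·q² = 25 − 24 = 1.
  The first convergent with p² − 24·q² = 1 gives the fundamental solution (x₁, y₁) = (5, 1).
Step 2: Apply the recurrence (x_{n+1}, y_{n+1}) = (x₁x_n + 24y₁y_n, x₁y_n + y₁x_n) repeatedly.
  From (x_1, y_1) = (5, 1): x_2 = 5·5 + 24·1·1 = 49; y_2 = 5·1 + 1·5 = 10.
  From (x_2, y_2) = (49, 10): x_3 = 5·49 + 24·1·10 = 485; y_3 = 5·10 + 1·49 = 99.
Step 3: Verify x_3² - 24·y_3² = 235225 - 235224 = 1 (should be 1). ✓

(x_1, y_1) = (5, 1); (x_3, y_3) = (485, 99).


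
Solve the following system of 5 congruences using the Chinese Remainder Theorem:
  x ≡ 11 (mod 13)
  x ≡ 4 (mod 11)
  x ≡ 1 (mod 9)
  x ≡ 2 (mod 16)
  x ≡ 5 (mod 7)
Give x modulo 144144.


Product of moduli M = 13 · 11 · 9 · 16 · 7 = 144144.
Merge one congruence at a time:
  Start: x ≡ 11 (mod 13).
  Combine with x ≡ 4 (mod 11); new modulus lcm = 143.
    Write x = 11 + 13·t and substitute into x ≡ 4 (mod 11): 13·t ≡ 4 − 11 = -7 (mod 11).
    Reduce coefficients mod 11: 2·t ≡ 4 (mod 11).
    The inverse of 2 mod 11 is 6 (since 2·6 = 12 = 1·11 + 1), so t ≡ 6·4 = 24 ≡ 2 (mod 11).
    Then x = 11 + 13·2 = 37, valid modulo lcm(13, 11) = 143: x ≡ 37 (mod 143).
  Combine with x ≡ 1 (mod 9); new modulus lcm = 1287.
    Write x = 37 + 143·t and substitute into x ≡ 1 (mod 9): 143·t ≡ 1 − 37 = -36 (mod 9).
    Reduce coefficients mod 9: 8·t ≡ 0 (mod 9).
    The inverse of 8 mod 9 is 8 (since 8·8 = 64 = 7·9 + 1), so t ≡ 8·0 = 0 ≡ 0 (mod 9).
    Then x = 37 + 143·0 = 37, valid modulo lcm(143, 9) = 1287: x ≡ 37 (mod 1287).
  Combine with x ≡ 2 (mod 16); new modulus lcm = 20592.
    Write x = 37 + 1287·t and substitute into x ≡ 2 (mod 16): 1287·t ≡ 2 − 37 = -35 (mod 16).
    Reduce coefficients mod 16: 7·t ≡ 13 (mod 16).
    The inverse of 7 mod 16 is 7 (since 7·7 = 49 = 3·16 + 1), so t ≡ 7·13 = 91 ≡ 11 (mod 16).
    Then x = 37 + 1287·11 = 14194, valid modulo lcm(1287, 16) = 20592: x ≡ 14194 (mod 20592).
  Combine with x ≡ 5 (mod 7); new modulus lcm = 144144.
    Write x = 14194 + 20592·t and substitute into x ≡ 5 (mod 7): 20592·t ≡ 5 − 14194 = -14189 (mod 7).
    Reduce coefficients mod 7: 5·t ≡ 0 (mod 7).
    The inverse of 5 mod 7 is 3 (since 5·3 = 15 = 2·7 + 1), so t ≡ 3·0 = 0 ≡ 0 (mod 7).
    Then x = 14194 + 20592·0 = 14194, valid modulo lcm(20592, 7) = 144144: x ≡ 14194 (mod 144144).
Verify against each original: 14194 mod 13 = 11, 14194 mod 11 = 4, 14194 mod 9 = 1, 14194 mod 16 = 2, 14194 mod 7 = 5.

x ≡ 14194 (mod 144144).


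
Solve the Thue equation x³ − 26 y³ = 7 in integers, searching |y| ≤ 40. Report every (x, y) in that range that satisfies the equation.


The equation is x³ - 26y³ = 7. For fixed y, x³ = 26·y³ + 7, so a solution requires the RHS to be a perfect cube.
Strategy: iterate y from -40 to 40, compute RHS = 26·y³ + 7, and check whether it is a (positive or negative) perfect cube.
Check small values of y:
  y = 0: RHS = 7 is not a perfect cube.
  y = 1: RHS = 33 is not a perfect cube.
  y = -1: RHS = -19 is not a perfect cube.
  y = 2: RHS = 215 is not a perfect cube.
  y = -2: RHS = -201 is not a perfect cube.
  y = 3: RHS = 709 is not a perfect cube.
  y = -3: RHS = -695 is not a perfect cube.
Continuing the search up to |y| = 40 finds no solutions either.
No (x, y) in the scanned range satisfies the equation.

No integer solutions with |y| ≤ 40.
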